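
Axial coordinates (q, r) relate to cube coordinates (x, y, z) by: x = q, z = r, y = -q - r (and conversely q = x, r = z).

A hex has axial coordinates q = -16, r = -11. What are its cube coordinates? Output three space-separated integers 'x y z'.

Answer: -16 27 -11

Derivation:
x = q = -16
z = r = -11
y = -x - z = -(-16) - (-11) = 27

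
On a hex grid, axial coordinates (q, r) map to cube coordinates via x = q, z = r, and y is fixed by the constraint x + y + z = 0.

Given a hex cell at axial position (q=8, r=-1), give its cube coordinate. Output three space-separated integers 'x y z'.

x = q = 8
z = r = -1
y = -x - z = -(8) - (-1) = -7

Answer: 8 -7 -1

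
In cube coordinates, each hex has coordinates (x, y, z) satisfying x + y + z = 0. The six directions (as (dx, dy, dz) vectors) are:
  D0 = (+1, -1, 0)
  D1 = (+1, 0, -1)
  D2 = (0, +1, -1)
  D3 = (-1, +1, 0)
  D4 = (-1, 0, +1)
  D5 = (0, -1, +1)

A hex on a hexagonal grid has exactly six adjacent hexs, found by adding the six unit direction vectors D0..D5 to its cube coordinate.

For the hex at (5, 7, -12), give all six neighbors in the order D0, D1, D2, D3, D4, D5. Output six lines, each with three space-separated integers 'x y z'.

Answer: 6 6 -12
6 7 -13
5 8 -13
4 8 -12
4 7 -11
5 6 -11

Derivation:
Center: (5, 7, -12). Add each direction:
  D0: (5, 7, -12) + (1, -1, 0) = (6, 6, -12)
  D1: (5, 7, -12) + (1, 0, -1) = (6, 7, -13)
  D2: (5, 7, -12) + (0, 1, -1) = (5, 8, -13)
  D3: (5, 7, -12) + (-1, 1, 0) = (4, 8, -12)
  D4: (5, 7, -12) + (-1, 0, 1) = (4, 7, -11)
  D5: (5, 7, -12) + (0, -1, 1) = (5, 6, -11)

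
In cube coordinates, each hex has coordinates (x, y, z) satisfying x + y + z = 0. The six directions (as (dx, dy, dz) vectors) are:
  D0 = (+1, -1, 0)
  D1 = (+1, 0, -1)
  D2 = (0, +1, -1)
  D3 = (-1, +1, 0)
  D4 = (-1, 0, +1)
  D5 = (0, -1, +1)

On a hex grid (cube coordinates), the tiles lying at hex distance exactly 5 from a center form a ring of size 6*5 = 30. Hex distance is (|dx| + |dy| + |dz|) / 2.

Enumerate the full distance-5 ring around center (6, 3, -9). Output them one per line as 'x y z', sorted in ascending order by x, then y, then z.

Answer: 1 3 -4
1 4 -5
1 5 -6
1 6 -7
1 7 -8
1 8 -9
2 2 -4
2 8 -10
3 1 -4
3 8 -11
4 0 -4
4 8 -12
5 -1 -4
5 8 -13
6 -2 -4
6 8 -14
7 -2 -5
7 7 -14
8 -2 -6
8 6 -14
9 -2 -7
9 5 -14
10 -2 -8
10 4 -14
11 -2 -9
11 -1 -10
11 0 -11
11 1 -12
11 2 -13
11 3 -14

Derivation:
Walk ring at distance 5 from (6, 3, -9):
Start at center + D4*5 = (1, 3, -4)
  hex 0: (1, 3, -4)
  hex 1: (2, 2, -4)
  hex 2: (3, 1, -4)
  hex 3: (4, 0, -4)
  hex 4: (5, -1, -4)
  hex 5: (6, -2, -4)
  hex 6: (7, -2, -5)
  hex 7: (8, -2, -6)
  hex 8: (9, -2, -7)
  hex 9: (10, -2, -8)
  hex 10: (11, -2, -9)
  hex 11: (11, -1, -10)
  hex 12: (11, 0, -11)
  hex 13: (11, 1, -12)
  hex 14: (11, 2, -13)
  hex 15: (11, 3, -14)
  hex 16: (10, 4, -14)
  hex 17: (9, 5, -14)
  hex 18: (8, 6, -14)
  hex 19: (7, 7, -14)
  hex 20: (6, 8, -14)
  hex 21: (5, 8, -13)
  hex 22: (4, 8, -12)
  hex 23: (3, 8, -11)
  hex 24: (2, 8, -10)
  hex 25: (1, 8, -9)
  hex 26: (1, 7, -8)
  hex 27: (1, 6, -7)
  hex 28: (1, 5, -6)
  hex 29: (1, 4, -5)
Sorted: 30 hexes.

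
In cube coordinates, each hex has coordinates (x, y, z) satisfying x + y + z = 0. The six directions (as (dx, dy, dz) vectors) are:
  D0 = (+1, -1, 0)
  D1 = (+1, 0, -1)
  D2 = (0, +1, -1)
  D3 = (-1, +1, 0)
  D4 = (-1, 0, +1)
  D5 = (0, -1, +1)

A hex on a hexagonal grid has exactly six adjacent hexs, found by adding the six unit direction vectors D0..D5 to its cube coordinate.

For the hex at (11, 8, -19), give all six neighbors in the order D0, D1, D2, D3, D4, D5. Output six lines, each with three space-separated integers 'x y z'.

Center: (11, 8, -19). Add each direction:
  D0: (11, 8, -19) + (1, -1, 0) = (12, 7, -19)
  D1: (11, 8, -19) + (1, 0, -1) = (12, 8, -20)
  D2: (11, 8, -19) + (0, 1, -1) = (11, 9, -20)
  D3: (11, 8, -19) + (-1, 1, 0) = (10, 9, -19)
  D4: (11, 8, -19) + (-1, 0, 1) = (10, 8, -18)
  D5: (11, 8, -19) + (0, -1, 1) = (11, 7, -18)

Answer: 12 7 -19
12 8 -20
11 9 -20
10 9 -19
10 8 -18
11 7 -18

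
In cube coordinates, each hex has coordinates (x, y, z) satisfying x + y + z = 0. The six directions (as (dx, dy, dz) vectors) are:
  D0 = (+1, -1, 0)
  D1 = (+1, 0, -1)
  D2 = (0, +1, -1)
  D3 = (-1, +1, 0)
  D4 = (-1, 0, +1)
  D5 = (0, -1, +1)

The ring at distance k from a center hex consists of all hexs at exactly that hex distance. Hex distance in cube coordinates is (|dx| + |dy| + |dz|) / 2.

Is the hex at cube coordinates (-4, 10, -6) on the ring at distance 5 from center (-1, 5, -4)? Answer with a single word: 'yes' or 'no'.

|px - cx| = |-4 - (-1)| = 3
|py - cy| = |10 - 5| = 5
|pz - cz| = |-6 - (-4)| = 2
distance = (3+5+2)/2 = 10/2 = 5
radius = 5; distance == radius -> yes

Answer: yes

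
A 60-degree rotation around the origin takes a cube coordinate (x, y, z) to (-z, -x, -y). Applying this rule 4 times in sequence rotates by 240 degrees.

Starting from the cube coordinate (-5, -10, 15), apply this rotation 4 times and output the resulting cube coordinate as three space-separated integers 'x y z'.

Answer: 15 -5 -10

Derivation:
Start: (-5, -10, 15)
Step 1: (-5, -10, 15) -> (-(15), -(-5), -(-10)) = (-15, 5, 10)
Step 2: (-15, 5, 10) -> (-(10), -(-15), -(5)) = (-10, 15, -5)
Step 3: (-10, 15, -5) -> (-(-5), -(-10), -(15)) = (5, 10, -15)
Step 4: (5, 10, -15) -> (-(-15), -(5), -(10)) = (15, -5, -10)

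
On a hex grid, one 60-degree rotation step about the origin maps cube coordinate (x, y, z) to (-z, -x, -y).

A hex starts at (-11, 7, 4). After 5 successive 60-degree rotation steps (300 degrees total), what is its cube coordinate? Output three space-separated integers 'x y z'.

Answer: -7 -4 11

Derivation:
Start: (-11, 7, 4)
Step 1: (-11, 7, 4) -> (-(4), -(-11), -(7)) = (-4, 11, -7)
Step 2: (-4, 11, -7) -> (-(-7), -(-4), -(11)) = (7, 4, -11)
Step 3: (7, 4, -11) -> (-(-11), -(7), -(4)) = (11, -7, -4)
Step 4: (11, -7, -4) -> (-(-4), -(11), -(-7)) = (4, -11, 7)
Step 5: (4, -11, 7) -> (-(7), -(4), -(-11)) = (-7, -4, 11)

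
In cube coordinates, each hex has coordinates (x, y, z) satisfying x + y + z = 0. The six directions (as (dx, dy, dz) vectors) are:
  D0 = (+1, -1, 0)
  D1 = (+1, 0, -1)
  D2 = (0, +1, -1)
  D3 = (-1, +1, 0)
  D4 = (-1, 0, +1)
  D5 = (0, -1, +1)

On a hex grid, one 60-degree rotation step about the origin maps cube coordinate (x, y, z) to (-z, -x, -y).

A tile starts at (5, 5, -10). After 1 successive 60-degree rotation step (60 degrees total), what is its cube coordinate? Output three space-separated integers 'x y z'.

Answer: 10 -5 -5

Derivation:
Start: (5, 5, -10)
Step 1: (5, 5, -10) -> (-(-10), -(5), -(5)) = (10, -5, -5)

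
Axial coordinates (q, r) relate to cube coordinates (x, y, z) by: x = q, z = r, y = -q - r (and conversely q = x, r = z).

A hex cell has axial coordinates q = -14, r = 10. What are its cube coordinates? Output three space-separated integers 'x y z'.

x = q = -14
z = r = 10
y = -x - z = -(-14) - (10) = 4

Answer: -14 4 10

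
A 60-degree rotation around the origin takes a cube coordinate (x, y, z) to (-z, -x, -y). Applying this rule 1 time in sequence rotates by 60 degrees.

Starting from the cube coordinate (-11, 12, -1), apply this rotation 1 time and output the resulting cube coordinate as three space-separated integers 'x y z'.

Answer: 1 11 -12

Derivation:
Start: (-11, 12, -1)
Step 1: (-11, 12, -1) -> (-(-1), -(-11), -(12)) = (1, 11, -12)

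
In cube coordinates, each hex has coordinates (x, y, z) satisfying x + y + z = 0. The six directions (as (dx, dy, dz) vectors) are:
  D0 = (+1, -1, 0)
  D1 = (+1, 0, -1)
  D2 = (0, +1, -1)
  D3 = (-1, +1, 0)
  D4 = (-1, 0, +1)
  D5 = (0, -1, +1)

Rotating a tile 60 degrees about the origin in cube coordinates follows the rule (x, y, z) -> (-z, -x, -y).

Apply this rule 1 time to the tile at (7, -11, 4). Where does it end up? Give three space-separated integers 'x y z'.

Answer: -4 -7 11

Derivation:
Start: (7, -11, 4)
Step 1: (7, -11, 4) -> (-(4), -(7), -(-11)) = (-4, -7, 11)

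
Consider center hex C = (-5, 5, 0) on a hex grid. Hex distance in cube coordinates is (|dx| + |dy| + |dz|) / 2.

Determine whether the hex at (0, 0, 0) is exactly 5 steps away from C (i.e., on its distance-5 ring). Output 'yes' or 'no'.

Answer: yes

Derivation:
|px - cx| = |0 - (-5)| = 5
|py - cy| = |0 - 5| = 5
|pz - cz| = |0 - 0| = 0
distance = (5+5+0)/2 = 10/2 = 5
radius = 5; distance == radius -> yes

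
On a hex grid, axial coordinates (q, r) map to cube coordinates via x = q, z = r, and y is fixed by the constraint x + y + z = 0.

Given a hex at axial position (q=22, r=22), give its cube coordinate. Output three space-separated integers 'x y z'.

Answer: 22 -44 22

Derivation:
x = q = 22
z = r = 22
y = -x - z = -(22) - (22) = -44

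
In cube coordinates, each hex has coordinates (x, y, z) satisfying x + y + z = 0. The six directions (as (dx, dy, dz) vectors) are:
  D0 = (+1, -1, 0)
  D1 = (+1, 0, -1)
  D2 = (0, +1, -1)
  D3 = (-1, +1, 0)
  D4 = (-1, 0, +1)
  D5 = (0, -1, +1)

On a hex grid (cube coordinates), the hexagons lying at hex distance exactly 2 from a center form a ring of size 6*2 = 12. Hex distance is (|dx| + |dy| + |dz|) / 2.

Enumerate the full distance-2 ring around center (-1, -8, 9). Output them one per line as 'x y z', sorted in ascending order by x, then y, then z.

Answer: -3 -8 11
-3 -7 10
-3 -6 9
-2 -9 11
-2 -6 8
-1 -10 11
-1 -6 7
0 -10 10
0 -7 7
1 -10 9
1 -9 8
1 -8 7

Derivation:
Walk ring at distance 2 from (-1, -8, 9):
Start at center + D4*2 = (-3, -8, 11)
  hex 0: (-3, -8, 11)
  hex 1: (-2, -9, 11)
  hex 2: (-1, -10, 11)
  hex 3: (0, -10, 10)
  hex 4: (1, -10, 9)
  hex 5: (1, -9, 8)
  hex 6: (1, -8, 7)
  hex 7: (0, -7, 7)
  hex 8: (-1, -6, 7)
  hex 9: (-2, -6, 8)
  hex 10: (-3, -6, 9)
  hex 11: (-3, -7, 10)
Sorted: 12 hexes.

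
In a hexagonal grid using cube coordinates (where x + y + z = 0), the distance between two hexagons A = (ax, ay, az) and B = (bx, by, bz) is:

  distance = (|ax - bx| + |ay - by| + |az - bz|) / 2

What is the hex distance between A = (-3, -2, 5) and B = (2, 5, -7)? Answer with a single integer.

Answer: 12

Derivation:
|ax - bx| = |-3 - 2| = 5
|ay - by| = |-2 - 5| = 7
|az - bz| = |5 - (-7)| = 12
distance = (5 + 7 + 12) / 2 = 24 / 2 = 12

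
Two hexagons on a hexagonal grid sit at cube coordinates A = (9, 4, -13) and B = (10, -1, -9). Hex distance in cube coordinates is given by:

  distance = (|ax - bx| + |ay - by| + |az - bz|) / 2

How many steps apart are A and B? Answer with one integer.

|ax - bx| = |9 - 10| = 1
|ay - by| = |4 - (-1)| = 5
|az - bz| = |-13 - (-9)| = 4
distance = (1 + 5 + 4) / 2 = 10 / 2 = 5

Answer: 5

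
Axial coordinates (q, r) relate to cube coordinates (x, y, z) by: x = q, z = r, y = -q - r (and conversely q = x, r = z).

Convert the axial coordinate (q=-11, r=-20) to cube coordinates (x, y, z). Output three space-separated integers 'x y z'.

Answer: -11 31 -20

Derivation:
x = q = -11
z = r = -20
y = -x - z = -(-11) - (-20) = 31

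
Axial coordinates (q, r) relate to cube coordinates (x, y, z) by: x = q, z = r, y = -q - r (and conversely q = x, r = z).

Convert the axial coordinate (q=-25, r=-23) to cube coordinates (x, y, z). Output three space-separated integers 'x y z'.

Answer: -25 48 -23

Derivation:
x = q = -25
z = r = -23
y = -x - z = -(-25) - (-23) = 48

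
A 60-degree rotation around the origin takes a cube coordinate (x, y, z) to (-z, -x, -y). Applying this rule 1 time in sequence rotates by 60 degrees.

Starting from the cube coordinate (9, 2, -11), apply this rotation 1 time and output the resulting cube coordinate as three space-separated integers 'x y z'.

Start: (9, 2, -11)
Step 1: (9, 2, -11) -> (-(-11), -(9), -(2)) = (11, -9, -2)

Answer: 11 -9 -2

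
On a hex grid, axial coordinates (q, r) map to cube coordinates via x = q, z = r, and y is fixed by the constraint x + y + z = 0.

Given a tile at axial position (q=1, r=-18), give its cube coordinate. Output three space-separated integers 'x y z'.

Answer: 1 17 -18

Derivation:
x = q = 1
z = r = -18
y = -x - z = -(1) - (-18) = 17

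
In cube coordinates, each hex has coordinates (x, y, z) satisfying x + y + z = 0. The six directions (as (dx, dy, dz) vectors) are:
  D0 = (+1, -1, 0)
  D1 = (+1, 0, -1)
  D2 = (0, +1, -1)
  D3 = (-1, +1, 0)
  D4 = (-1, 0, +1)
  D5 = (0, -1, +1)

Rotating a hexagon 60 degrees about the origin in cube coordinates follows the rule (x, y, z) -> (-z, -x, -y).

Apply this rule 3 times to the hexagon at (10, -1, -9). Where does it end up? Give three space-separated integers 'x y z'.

Answer: -10 1 9

Derivation:
Start: (10, -1, -9)
Step 1: (10, -1, -9) -> (-(-9), -(10), -(-1)) = (9, -10, 1)
Step 2: (9, -10, 1) -> (-(1), -(9), -(-10)) = (-1, -9, 10)
Step 3: (-1, -9, 10) -> (-(10), -(-1), -(-9)) = (-10, 1, 9)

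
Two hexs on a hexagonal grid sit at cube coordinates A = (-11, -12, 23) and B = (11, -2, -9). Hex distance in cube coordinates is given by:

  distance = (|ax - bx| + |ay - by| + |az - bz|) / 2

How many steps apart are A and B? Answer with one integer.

|ax - bx| = |-11 - 11| = 22
|ay - by| = |-12 - (-2)| = 10
|az - bz| = |23 - (-9)| = 32
distance = (22 + 10 + 32) / 2 = 64 / 2 = 32

Answer: 32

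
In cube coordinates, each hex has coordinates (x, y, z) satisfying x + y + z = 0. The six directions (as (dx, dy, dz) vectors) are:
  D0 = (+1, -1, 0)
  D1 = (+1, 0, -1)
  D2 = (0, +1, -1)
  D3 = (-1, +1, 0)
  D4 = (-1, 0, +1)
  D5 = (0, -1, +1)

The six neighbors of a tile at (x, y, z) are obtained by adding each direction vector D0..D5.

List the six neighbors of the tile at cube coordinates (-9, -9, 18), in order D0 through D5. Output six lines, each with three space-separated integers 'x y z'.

Answer: -8 -10 18
-8 -9 17
-9 -8 17
-10 -8 18
-10 -9 19
-9 -10 19

Derivation:
Center: (-9, -9, 18). Add each direction:
  D0: (-9, -9, 18) + (1, -1, 0) = (-8, -10, 18)
  D1: (-9, -9, 18) + (1, 0, -1) = (-8, -9, 17)
  D2: (-9, -9, 18) + (0, 1, -1) = (-9, -8, 17)
  D3: (-9, -9, 18) + (-1, 1, 0) = (-10, -8, 18)
  D4: (-9, -9, 18) + (-1, 0, 1) = (-10, -9, 19)
  D5: (-9, -9, 18) + (0, -1, 1) = (-9, -10, 19)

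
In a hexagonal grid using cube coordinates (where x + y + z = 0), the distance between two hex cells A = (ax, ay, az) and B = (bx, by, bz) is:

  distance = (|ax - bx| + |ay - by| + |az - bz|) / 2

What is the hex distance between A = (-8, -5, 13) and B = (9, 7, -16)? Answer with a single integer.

Answer: 29

Derivation:
|ax - bx| = |-8 - 9| = 17
|ay - by| = |-5 - 7| = 12
|az - bz| = |13 - (-16)| = 29
distance = (17 + 12 + 29) / 2 = 58 / 2 = 29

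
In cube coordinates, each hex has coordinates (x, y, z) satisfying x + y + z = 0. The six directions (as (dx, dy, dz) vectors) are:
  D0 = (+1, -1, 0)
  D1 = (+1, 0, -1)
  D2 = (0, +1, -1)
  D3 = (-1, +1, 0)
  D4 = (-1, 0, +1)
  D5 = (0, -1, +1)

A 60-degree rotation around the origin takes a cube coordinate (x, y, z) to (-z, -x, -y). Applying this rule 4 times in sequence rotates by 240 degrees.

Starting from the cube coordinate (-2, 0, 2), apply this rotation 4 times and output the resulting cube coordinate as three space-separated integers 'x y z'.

Answer: 2 -2 0

Derivation:
Start: (-2, 0, 2)
Step 1: (-2, 0, 2) -> (-(2), -(-2), -(0)) = (-2, 2, 0)
Step 2: (-2, 2, 0) -> (-(0), -(-2), -(2)) = (0, 2, -2)
Step 3: (0, 2, -2) -> (-(-2), -(0), -(2)) = (2, 0, -2)
Step 4: (2, 0, -2) -> (-(-2), -(2), -(0)) = (2, -2, 0)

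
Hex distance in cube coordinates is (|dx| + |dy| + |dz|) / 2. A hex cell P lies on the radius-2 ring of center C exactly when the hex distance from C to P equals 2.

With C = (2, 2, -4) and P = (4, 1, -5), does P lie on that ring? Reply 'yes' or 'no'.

|px - cx| = |4 - 2| = 2
|py - cy| = |1 - 2| = 1
|pz - cz| = |-5 - (-4)| = 1
distance = (2+1+1)/2 = 4/2 = 2
radius = 2; distance == radius -> yes

Answer: yes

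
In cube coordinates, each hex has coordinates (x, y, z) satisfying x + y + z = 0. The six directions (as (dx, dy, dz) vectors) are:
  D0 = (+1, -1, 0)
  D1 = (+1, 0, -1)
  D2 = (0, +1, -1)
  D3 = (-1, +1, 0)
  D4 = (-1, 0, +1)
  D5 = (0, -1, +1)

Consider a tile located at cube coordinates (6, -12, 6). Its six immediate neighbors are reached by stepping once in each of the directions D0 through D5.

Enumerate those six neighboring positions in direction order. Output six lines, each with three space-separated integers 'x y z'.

Center: (6, -12, 6). Add each direction:
  D0: (6, -12, 6) + (1, -1, 0) = (7, -13, 6)
  D1: (6, -12, 6) + (1, 0, -1) = (7, -12, 5)
  D2: (6, -12, 6) + (0, 1, -1) = (6, -11, 5)
  D3: (6, -12, 6) + (-1, 1, 0) = (5, -11, 6)
  D4: (6, -12, 6) + (-1, 0, 1) = (5, -12, 7)
  D5: (6, -12, 6) + (0, -1, 1) = (6, -13, 7)

Answer: 7 -13 6
7 -12 5
6 -11 5
5 -11 6
5 -12 7
6 -13 7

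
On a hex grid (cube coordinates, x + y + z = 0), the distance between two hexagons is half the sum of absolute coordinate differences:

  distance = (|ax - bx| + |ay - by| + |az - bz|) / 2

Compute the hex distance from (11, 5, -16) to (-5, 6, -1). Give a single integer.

Answer: 16

Derivation:
|ax - bx| = |11 - (-5)| = 16
|ay - by| = |5 - 6| = 1
|az - bz| = |-16 - (-1)| = 15
distance = (16 + 1 + 15) / 2 = 32 / 2 = 16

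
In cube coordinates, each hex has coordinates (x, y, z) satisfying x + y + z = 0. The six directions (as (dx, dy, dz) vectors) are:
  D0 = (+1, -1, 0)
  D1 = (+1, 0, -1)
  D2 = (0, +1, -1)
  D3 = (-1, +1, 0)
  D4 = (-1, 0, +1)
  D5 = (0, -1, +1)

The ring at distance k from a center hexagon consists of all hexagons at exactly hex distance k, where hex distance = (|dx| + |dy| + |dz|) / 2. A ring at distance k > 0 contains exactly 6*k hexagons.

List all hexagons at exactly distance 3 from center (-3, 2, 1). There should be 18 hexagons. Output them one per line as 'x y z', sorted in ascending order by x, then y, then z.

Walk ring at distance 3 from (-3, 2, 1):
Start at center + D4*3 = (-6, 2, 4)
  hex 0: (-6, 2, 4)
  hex 1: (-5, 1, 4)
  hex 2: (-4, 0, 4)
  hex 3: (-3, -1, 4)
  hex 4: (-2, -1, 3)
  hex 5: (-1, -1, 2)
  hex 6: (0, -1, 1)
  hex 7: (0, 0, 0)
  hex 8: (0, 1, -1)
  hex 9: (0, 2, -2)
  hex 10: (-1, 3, -2)
  hex 11: (-2, 4, -2)
  hex 12: (-3, 5, -2)
  hex 13: (-4, 5, -1)
  hex 14: (-5, 5, 0)
  hex 15: (-6, 5, 1)
  hex 16: (-6, 4, 2)
  hex 17: (-6, 3, 3)
Sorted: 18 hexes.

Answer: -6 2 4
-6 3 3
-6 4 2
-6 5 1
-5 1 4
-5 5 0
-4 0 4
-4 5 -1
-3 -1 4
-3 5 -2
-2 -1 3
-2 4 -2
-1 -1 2
-1 3 -2
0 -1 1
0 0 0
0 1 -1
0 2 -2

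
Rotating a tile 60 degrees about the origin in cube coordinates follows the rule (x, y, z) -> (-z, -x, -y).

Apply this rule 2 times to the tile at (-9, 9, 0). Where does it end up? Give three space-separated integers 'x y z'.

Start: (-9, 9, 0)
Step 1: (-9, 9, 0) -> (-(0), -(-9), -(9)) = (0, 9, -9)
Step 2: (0, 9, -9) -> (-(-9), -(0), -(9)) = (9, 0, -9)

Answer: 9 0 -9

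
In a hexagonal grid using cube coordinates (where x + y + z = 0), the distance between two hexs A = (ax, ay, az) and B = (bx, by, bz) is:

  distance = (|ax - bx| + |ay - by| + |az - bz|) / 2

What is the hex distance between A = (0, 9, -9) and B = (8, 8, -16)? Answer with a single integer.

|ax - bx| = |0 - 8| = 8
|ay - by| = |9 - 8| = 1
|az - bz| = |-9 - (-16)| = 7
distance = (8 + 1 + 7) / 2 = 16 / 2 = 8

Answer: 8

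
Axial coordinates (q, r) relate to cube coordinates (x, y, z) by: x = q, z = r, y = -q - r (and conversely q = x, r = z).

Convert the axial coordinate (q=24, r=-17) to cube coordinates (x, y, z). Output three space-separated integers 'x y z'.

x = q = 24
z = r = -17
y = -x - z = -(24) - (-17) = -7

Answer: 24 -7 -17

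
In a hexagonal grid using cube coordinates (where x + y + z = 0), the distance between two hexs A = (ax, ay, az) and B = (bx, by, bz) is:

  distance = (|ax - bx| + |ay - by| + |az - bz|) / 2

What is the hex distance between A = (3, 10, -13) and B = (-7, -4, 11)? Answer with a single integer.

Answer: 24

Derivation:
|ax - bx| = |3 - (-7)| = 10
|ay - by| = |10 - (-4)| = 14
|az - bz| = |-13 - 11| = 24
distance = (10 + 14 + 24) / 2 = 48 / 2 = 24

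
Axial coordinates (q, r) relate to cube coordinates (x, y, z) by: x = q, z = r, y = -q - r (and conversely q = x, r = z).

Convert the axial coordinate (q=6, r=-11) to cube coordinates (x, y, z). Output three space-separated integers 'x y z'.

Answer: 6 5 -11

Derivation:
x = q = 6
z = r = -11
y = -x - z = -(6) - (-11) = 5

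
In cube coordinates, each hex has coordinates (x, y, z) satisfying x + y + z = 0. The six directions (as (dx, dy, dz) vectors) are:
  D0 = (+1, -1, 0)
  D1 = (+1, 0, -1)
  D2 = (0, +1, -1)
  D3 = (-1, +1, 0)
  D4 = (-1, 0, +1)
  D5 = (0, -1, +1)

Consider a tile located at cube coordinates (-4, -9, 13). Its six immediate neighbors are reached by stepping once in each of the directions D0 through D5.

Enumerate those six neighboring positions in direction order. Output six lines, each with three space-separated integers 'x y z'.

Answer: -3 -10 13
-3 -9 12
-4 -8 12
-5 -8 13
-5 -9 14
-4 -10 14

Derivation:
Center: (-4, -9, 13). Add each direction:
  D0: (-4, -9, 13) + (1, -1, 0) = (-3, -10, 13)
  D1: (-4, -9, 13) + (1, 0, -1) = (-3, -9, 12)
  D2: (-4, -9, 13) + (0, 1, -1) = (-4, -8, 12)
  D3: (-4, -9, 13) + (-1, 1, 0) = (-5, -8, 13)
  D4: (-4, -9, 13) + (-1, 0, 1) = (-5, -9, 14)
  D5: (-4, -9, 13) + (0, -1, 1) = (-4, -10, 14)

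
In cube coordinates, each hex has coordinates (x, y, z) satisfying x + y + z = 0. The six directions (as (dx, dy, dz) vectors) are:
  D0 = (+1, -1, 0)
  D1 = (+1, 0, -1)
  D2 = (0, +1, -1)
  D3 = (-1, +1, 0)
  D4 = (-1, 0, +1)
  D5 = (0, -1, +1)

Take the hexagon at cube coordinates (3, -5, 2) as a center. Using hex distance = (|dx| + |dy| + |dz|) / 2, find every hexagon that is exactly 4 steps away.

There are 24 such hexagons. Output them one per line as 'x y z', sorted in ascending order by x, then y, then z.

Answer: -1 -5 6
-1 -4 5
-1 -3 4
-1 -2 3
-1 -1 2
0 -6 6
0 -1 1
1 -7 6
1 -1 0
2 -8 6
2 -1 -1
3 -9 6
3 -1 -2
4 -9 5
4 -2 -2
5 -9 4
5 -3 -2
6 -9 3
6 -4 -2
7 -9 2
7 -8 1
7 -7 0
7 -6 -1
7 -5 -2

Derivation:
Walk ring at distance 4 from (3, -5, 2):
Start at center + D4*4 = (-1, -5, 6)
  hex 0: (-1, -5, 6)
  hex 1: (0, -6, 6)
  hex 2: (1, -7, 6)
  hex 3: (2, -8, 6)
  hex 4: (3, -9, 6)
  hex 5: (4, -9, 5)
  hex 6: (5, -9, 4)
  hex 7: (6, -9, 3)
  hex 8: (7, -9, 2)
  hex 9: (7, -8, 1)
  hex 10: (7, -7, 0)
  hex 11: (7, -6, -1)
  hex 12: (7, -5, -2)
  hex 13: (6, -4, -2)
  hex 14: (5, -3, -2)
  hex 15: (4, -2, -2)
  hex 16: (3, -1, -2)
  hex 17: (2, -1, -1)
  hex 18: (1, -1, 0)
  hex 19: (0, -1, 1)
  hex 20: (-1, -1, 2)
  hex 21: (-1, -2, 3)
  hex 22: (-1, -3, 4)
  hex 23: (-1, -4, 5)
Sorted: 24 hexes.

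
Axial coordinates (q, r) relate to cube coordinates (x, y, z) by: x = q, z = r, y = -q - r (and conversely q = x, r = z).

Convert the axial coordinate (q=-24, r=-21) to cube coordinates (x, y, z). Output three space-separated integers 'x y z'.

x = q = -24
z = r = -21
y = -x - z = -(-24) - (-21) = 45

Answer: -24 45 -21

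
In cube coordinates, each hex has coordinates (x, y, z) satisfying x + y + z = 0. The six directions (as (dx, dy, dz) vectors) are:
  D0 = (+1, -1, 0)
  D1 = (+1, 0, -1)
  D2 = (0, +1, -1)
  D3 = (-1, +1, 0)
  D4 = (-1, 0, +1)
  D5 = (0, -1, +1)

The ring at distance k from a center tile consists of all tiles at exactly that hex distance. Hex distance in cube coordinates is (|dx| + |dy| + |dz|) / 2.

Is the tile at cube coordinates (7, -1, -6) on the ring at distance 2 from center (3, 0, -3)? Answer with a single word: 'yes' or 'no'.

Answer: no

Derivation:
|px - cx| = |7 - 3| = 4
|py - cy| = |-1 - 0| = 1
|pz - cz| = |-6 - (-3)| = 3
distance = (4+1+3)/2 = 8/2 = 4
radius = 2; distance != radius -> no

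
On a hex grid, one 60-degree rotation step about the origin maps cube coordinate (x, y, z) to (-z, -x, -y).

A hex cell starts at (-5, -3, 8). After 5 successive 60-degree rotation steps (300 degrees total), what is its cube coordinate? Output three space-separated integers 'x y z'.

Answer: 3 -8 5

Derivation:
Start: (-5, -3, 8)
Step 1: (-5, -3, 8) -> (-(8), -(-5), -(-3)) = (-8, 5, 3)
Step 2: (-8, 5, 3) -> (-(3), -(-8), -(5)) = (-3, 8, -5)
Step 3: (-3, 8, -5) -> (-(-5), -(-3), -(8)) = (5, 3, -8)
Step 4: (5, 3, -8) -> (-(-8), -(5), -(3)) = (8, -5, -3)
Step 5: (8, -5, -3) -> (-(-3), -(8), -(-5)) = (3, -8, 5)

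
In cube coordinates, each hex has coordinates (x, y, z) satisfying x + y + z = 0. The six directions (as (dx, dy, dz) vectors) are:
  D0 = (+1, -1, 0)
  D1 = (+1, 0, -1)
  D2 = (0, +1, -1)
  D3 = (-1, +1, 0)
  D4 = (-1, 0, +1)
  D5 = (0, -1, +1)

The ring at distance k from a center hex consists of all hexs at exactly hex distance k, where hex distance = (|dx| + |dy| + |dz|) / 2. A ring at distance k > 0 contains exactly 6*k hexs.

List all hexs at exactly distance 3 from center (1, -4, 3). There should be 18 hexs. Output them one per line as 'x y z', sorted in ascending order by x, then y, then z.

Answer: -2 -4 6
-2 -3 5
-2 -2 4
-2 -1 3
-1 -5 6
-1 -1 2
0 -6 6
0 -1 1
1 -7 6
1 -1 0
2 -7 5
2 -2 0
3 -7 4
3 -3 0
4 -7 3
4 -6 2
4 -5 1
4 -4 0

Derivation:
Walk ring at distance 3 from (1, -4, 3):
Start at center + D4*3 = (-2, -4, 6)
  hex 0: (-2, -4, 6)
  hex 1: (-1, -5, 6)
  hex 2: (0, -6, 6)
  hex 3: (1, -7, 6)
  hex 4: (2, -7, 5)
  hex 5: (3, -7, 4)
  hex 6: (4, -7, 3)
  hex 7: (4, -6, 2)
  hex 8: (4, -5, 1)
  hex 9: (4, -4, 0)
  hex 10: (3, -3, 0)
  hex 11: (2, -2, 0)
  hex 12: (1, -1, 0)
  hex 13: (0, -1, 1)
  hex 14: (-1, -1, 2)
  hex 15: (-2, -1, 3)
  hex 16: (-2, -2, 4)
  hex 17: (-2, -3, 5)
Sorted: 18 hexes.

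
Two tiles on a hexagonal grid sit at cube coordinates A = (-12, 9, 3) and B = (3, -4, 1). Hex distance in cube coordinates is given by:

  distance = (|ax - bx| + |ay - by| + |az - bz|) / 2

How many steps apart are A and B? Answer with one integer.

|ax - bx| = |-12 - 3| = 15
|ay - by| = |9 - (-4)| = 13
|az - bz| = |3 - 1| = 2
distance = (15 + 13 + 2) / 2 = 30 / 2 = 15

Answer: 15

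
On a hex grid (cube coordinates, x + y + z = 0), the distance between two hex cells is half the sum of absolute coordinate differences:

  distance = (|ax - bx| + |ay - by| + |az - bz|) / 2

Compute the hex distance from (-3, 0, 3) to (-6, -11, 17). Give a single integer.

Answer: 14

Derivation:
|ax - bx| = |-3 - (-6)| = 3
|ay - by| = |0 - (-11)| = 11
|az - bz| = |3 - 17| = 14
distance = (3 + 11 + 14) / 2 = 28 / 2 = 14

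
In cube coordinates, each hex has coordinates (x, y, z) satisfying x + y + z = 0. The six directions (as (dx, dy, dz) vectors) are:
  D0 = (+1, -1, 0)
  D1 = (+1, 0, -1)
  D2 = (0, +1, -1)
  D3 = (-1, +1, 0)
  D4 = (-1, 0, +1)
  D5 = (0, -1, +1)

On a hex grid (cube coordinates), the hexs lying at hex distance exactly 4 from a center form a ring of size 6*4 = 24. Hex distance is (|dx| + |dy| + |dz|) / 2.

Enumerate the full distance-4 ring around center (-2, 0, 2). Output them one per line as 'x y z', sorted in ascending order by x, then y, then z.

Answer: -6 0 6
-6 1 5
-6 2 4
-6 3 3
-6 4 2
-5 -1 6
-5 4 1
-4 -2 6
-4 4 0
-3 -3 6
-3 4 -1
-2 -4 6
-2 4 -2
-1 -4 5
-1 3 -2
0 -4 4
0 2 -2
1 -4 3
1 1 -2
2 -4 2
2 -3 1
2 -2 0
2 -1 -1
2 0 -2

Derivation:
Walk ring at distance 4 from (-2, 0, 2):
Start at center + D4*4 = (-6, 0, 6)
  hex 0: (-6, 0, 6)
  hex 1: (-5, -1, 6)
  hex 2: (-4, -2, 6)
  hex 3: (-3, -3, 6)
  hex 4: (-2, -4, 6)
  hex 5: (-1, -4, 5)
  hex 6: (0, -4, 4)
  hex 7: (1, -4, 3)
  hex 8: (2, -4, 2)
  hex 9: (2, -3, 1)
  hex 10: (2, -2, 0)
  hex 11: (2, -1, -1)
  hex 12: (2, 0, -2)
  hex 13: (1, 1, -2)
  hex 14: (0, 2, -2)
  hex 15: (-1, 3, -2)
  hex 16: (-2, 4, -2)
  hex 17: (-3, 4, -1)
  hex 18: (-4, 4, 0)
  hex 19: (-5, 4, 1)
  hex 20: (-6, 4, 2)
  hex 21: (-6, 3, 3)
  hex 22: (-6, 2, 4)
  hex 23: (-6, 1, 5)
Sorted: 24 hexes.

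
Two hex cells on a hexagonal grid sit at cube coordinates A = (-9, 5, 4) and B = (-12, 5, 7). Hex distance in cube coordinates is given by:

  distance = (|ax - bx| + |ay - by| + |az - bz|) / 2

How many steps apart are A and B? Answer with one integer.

|ax - bx| = |-9 - (-12)| = 3
|ay - by| = |5 - 5| = 0
|az - bz| = |4 - 7| = 3
distance = (3 + 0 + 3) / 2 = 6 / 2 = 3

Answer: 3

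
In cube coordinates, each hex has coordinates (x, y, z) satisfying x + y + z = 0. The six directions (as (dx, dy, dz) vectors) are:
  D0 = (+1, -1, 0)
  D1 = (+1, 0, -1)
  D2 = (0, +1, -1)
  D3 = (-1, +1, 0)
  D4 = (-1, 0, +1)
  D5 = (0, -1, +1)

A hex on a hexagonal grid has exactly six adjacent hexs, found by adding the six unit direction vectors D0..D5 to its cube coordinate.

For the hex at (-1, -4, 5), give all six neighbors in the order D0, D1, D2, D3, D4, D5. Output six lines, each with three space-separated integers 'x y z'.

Answer: 0 -5 5
0 -4 4
-1 -3 4
-2 -3 5
-2 -4 6
-1 -5 6

Derivation:
Center: (-1, -4, 5). Add each direction:
  D0: (-1, -4, 5) + (1, -1, 0) = (0, -5, 5)
  D1: (-1, -4, 5) + (1, 0, -1) = (0, -4, 4)
  D2: (-1, -4, 5) + (0, 1, -1) = (-1, -3, 4)
  D3: (-1, -4, 5) + (-1, 1, 0) = (-2, -3, 5)
  D4: (-1, -4, 5) + (-1, 0, 1) = (-2, -4, 6)
  D5: (-1, -4, 5) + (0, -1, 1) = (-1, -5, 6)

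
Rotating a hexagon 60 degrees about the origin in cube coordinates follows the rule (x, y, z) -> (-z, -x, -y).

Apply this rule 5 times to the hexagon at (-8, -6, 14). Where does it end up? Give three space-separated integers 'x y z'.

Start: (-8, -6, 14)
Step 1: (-8, -6, 14) -> (-(14), -(-8), -(-6)) = (-14, 8, 6)
Step 2: (-14, 8, 6) -> (-(6), -(-14), -(8)) = (-6, 14, -8)
Step 3: (-6, 14, -8) -> (-(-8), -(-6), -(14)) = (8, 6, -14)
Step 4: (8, 6, -14) -> (-(-14), -(8), -(6)) = (14, -8, -6)
Step 5: (14, -8, -6) -> (-(-6), -(14), -(-8)) = (6, -14, 8)

Answer: 6 -14 8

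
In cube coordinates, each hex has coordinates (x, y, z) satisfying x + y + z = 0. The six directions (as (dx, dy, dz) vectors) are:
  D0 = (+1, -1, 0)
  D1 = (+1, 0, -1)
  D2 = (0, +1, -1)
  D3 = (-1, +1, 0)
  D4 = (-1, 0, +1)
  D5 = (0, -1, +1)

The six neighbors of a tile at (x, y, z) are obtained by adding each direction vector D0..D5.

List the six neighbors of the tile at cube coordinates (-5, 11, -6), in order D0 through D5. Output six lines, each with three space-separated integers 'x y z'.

Center: (-5, 11, -6). Add each direction:
  D0: (-5, 11, -6) + (1, -1, 0) = (-4, 10, -6)
  D1: (-5, 11, -6) + (1, 0, -1) = (-4, 11, -7)
  D2: (-5, 11, -6) + (0, 1, -1) = (-5, 12, -7)
  D3: (-5, 11, -6) + (-1, 1, 0) = (-6, 12, -6)
  D4: (-5, 11, -6) + (-1, 0, 1) = (-6, 11, -5)
  D5: (-5, 11, -6) + (0, -1, 1) = (-5, 10, -5)

Answer: -4 10 -6
-4 11 -7
-5 12 -7
-6 12 -6
-6 11 -5
-5 10 -5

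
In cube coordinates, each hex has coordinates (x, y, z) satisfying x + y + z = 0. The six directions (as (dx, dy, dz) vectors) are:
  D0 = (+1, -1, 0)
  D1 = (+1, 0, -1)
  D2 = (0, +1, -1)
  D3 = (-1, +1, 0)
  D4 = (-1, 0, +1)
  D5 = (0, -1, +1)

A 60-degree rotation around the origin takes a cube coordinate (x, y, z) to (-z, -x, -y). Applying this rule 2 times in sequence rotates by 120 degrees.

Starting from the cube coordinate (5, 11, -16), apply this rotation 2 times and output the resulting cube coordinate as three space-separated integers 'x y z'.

Answer: 11 -16 5

Derivation:
Start: (5, 11, -16)
Step 1: (5, 11, -16) -> (-(-16), -(5), -(11)) = (16, -5, -11)
Step 2: (16, -5, -11) -> (-(-11), -(16), -(-5)) = (11, -16, 5)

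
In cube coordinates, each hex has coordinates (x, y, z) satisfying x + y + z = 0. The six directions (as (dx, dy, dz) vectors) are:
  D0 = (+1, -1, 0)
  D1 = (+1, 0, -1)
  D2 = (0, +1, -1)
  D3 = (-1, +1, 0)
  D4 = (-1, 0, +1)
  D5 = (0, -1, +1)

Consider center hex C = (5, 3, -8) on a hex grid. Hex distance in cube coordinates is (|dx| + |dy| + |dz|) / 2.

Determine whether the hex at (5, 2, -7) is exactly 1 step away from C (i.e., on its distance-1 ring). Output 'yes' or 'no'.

Answer: yes

Derivation:
|px - cx| = |5 - 5| = 0
|py - cy| = |2 - 3| = 1
|pz - cz| = |-7 - (-8)| = 1
distance = (0+1+1)/2 = 2/2 = 1
radius = 1; distance == radius -> yes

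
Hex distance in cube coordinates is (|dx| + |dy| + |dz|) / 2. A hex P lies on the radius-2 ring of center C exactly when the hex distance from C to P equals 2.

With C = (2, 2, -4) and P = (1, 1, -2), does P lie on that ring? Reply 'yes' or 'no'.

Answer: yes

Derivation:
|px - cx| = |1 - 2| = 1
|py - cy| = |1 - 2| = 1
|pz - cz| = |-2 - (-4)| = 2
distance = (1+1+2)/2 = 4/2 = 2
radius = 2; distance == radius -> yes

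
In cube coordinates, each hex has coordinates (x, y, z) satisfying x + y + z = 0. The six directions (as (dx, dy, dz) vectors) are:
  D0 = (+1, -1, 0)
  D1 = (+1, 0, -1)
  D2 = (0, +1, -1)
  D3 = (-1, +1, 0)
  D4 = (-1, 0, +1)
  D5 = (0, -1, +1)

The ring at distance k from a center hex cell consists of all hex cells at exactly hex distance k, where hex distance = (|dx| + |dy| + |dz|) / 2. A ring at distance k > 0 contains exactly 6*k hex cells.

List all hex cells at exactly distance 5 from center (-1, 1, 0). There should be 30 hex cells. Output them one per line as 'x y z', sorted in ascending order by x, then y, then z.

Answer: -6 1 5
-6 2 4
-6 3 3
-6 4 2
-6 5 1
-6 6 0
-5 0 5
-5 6 -1
-4 -1 5
-4 6 -2
-3 -2 5
-3 6 -3
-2 -3 5
-2 6 -4
-1 -4 5
-1 6 -5
0 -4 4
0 5 -5
1 -4 3
1 4 -5
2 -4 2
2 3 -5
3 -4 1
3 2 -5
4 -4 0
4 -3 -1
4 -2 -2
4 -1 -3
4 0 -4
4 1 -5

Derivation:
Walk ring at distance 5 from (-1, 1, 0):
Start at center + D4*5 = (-6, 1, 5)
  hex 0: (-6, 1, 5)
  hex 1: (-5, 0, 5)
  hex 2: (-4, -1, 5)
  hex 3: (-3, -2, 5)
  hex 4: (-2, -3, 5)
  hex 5: (-1, -4, 5)
  hex 6: (0, -4, 4)
  hex 7: (1, -4, 3)
  hex 8: (2, -4, 2)
  hex 9: (3, -4, 1)
  hex 10: (4, -4, 0)
  hex 11: (4, -3, -1)
  hex 12: (4, -2, -2)
  hex 13: (4, -1, -3)
  hex 14: (4, 0, -4)
  hex 15: (4, 1, -5)
  hex 16: (3, 2, -5)
  hex 17: (2, 3, -5)
  hex 18: (1, 4, -5)
  hex 19: (0, 5, -5)
  hex 20: (-1, 6, -5)
  hex 21: (-2, 6, -4)
  hex 22: (-3, 6, -3)
  hex 23: (-4, 6, -2)
  hex 24: (-5, 6, -1)
  hex 25: (-6, 6, 0)
  hex 26: (-6, 5, 1)
  hex 27: (-6, 4, 2)
  hex 28: (-6, 3, 3)
  hex 29: (-6, 2, 4)
Sorted: 30 hexes.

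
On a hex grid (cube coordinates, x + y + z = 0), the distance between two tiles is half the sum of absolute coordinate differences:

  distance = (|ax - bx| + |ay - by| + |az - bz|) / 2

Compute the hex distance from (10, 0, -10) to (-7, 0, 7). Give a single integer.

Answer: 17

Derivation:
|ax - bx| = |10 - (-7)| = 17
|ay - by| = |0 - 0| = 0
|az - bz| = |-10 - 7| = 17
distance = (17 + 0 + 17) / 2 = 34 / 2 = 17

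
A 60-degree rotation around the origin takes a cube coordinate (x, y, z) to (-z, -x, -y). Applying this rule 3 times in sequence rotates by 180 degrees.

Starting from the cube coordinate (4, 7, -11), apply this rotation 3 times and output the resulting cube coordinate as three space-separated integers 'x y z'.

Answer: -4 -7 11

Derivation:
Start: (4, 7, -11)
Step 1: (4, 7, -11) -> (-(-11), -(4), -(7)) = (11, -4, -7)
Step 2: (11, -4, -7) -> (-(-7), -(11), -(-4)) = (7, -11, 4)
Step 3: (7, -11, 4) -> (-(4), -(7), -(-11)) = (-4, -7, 11)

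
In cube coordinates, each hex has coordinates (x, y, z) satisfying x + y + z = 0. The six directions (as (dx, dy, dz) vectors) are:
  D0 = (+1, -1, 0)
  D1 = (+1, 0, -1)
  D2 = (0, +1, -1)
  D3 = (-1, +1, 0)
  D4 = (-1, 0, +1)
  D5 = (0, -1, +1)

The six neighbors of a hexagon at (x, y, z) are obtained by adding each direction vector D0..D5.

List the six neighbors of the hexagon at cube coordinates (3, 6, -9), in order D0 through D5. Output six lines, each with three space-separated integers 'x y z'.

Center: (3, 6, -9). Add each direction:
  D0: (3, 6, -9) + (1, -1, 0) = (4, 5, -9)
  D1: (3, 6, -9) + (1, 0, -1) = (4, 6, -10)
  D2: (3, 6, -9) + (0, 1, -1) = (3, 7, -10)
  D3: (3, 6, -9) + (-1, 1, 0) = (2, 7, -9)
  D4: (3, 6, -9) + (-1, 0, 1) = (2, 6, -8)
  D5: (3, 6, -9) + (0, -1, 1) = (3, 5, -8)

Answer: 4 5 -9
4 6 -10
3 7 -10
2 7 -9
2 6 -8
3 5 -8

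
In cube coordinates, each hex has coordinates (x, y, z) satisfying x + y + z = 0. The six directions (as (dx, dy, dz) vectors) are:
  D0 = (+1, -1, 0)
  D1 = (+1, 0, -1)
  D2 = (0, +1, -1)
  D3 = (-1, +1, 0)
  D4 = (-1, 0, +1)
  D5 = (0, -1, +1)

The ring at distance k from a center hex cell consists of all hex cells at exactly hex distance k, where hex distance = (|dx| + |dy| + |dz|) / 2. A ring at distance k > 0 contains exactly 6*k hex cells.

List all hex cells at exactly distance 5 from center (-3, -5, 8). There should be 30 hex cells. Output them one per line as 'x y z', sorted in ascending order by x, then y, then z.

Walk ring at distance 5 from (-3, -5, 8):
Start at center + D4*5 = (-8, -5, 13)
  hex 0: (-8, -5, 13)
  hex 1: (-7, -6, 13)
  hex 2: (-6, -7, 13)
  hex 3: (-5, -8, 13)
  hex 4: (-4, -9, 13)
  hex 5: (-3, -10, 13)
  hex 6: (-2, -10, 12)
  hex 7: (-1, -10, 11)
  hex 8: (0, -10, 10)
  hex 9: (1, -10, 9)
  hex 10: (2, -10, 8)
  hex 11: (2, -9, 7)
  hex 12: (2, -8, 6)
  hex 13: (2, -7, 5)
  hex 14: (2, -6, 4)
  hex 15: (2, -5, 3)
  hex 16: (1, -4, 3)
  hex 17: (0, -3, 3)
  hex 18: (-1, -2, 3)
  hex 19: (-2, -1, 3)
  hex 20: (-3, 0, 3)
  hex 21: (-4, 0, 4)
  hex 22: (-5, 0, 5)
  hex 23: (-6, 0, 6)
  hex 24: (-7, 0, 7)
  hex 25: (-8, 0, 8)
  hex 26: (-8, -1, 9)
  hex 27: (-8, -2, 10)
  hex 28: (-8, -3, 11)
  hex 29: (-8, -4, 12)
Sorted: 30 hexes.

Answer: -8 -5 13
-8 -4 12
-8 -3 11
-8 -2 10
-8 -1 9
-8 0 8
-7 -6 13
-7 0 7
-6 -7 13
-6 0 6
-5 -8 13
-5 0 5
-4 -9 13
-4 0 4
-3 -10 13
-3 0 3
-2 -10 12
-2 -1 3
-1 -10 11
-1 -2 3
0 -10 10
0 -3 3
1 -10 9
1 -4 3
2 -10 8
2 -9 7
2 -8 6
2 -7 5
2 -6 4
2 -5 3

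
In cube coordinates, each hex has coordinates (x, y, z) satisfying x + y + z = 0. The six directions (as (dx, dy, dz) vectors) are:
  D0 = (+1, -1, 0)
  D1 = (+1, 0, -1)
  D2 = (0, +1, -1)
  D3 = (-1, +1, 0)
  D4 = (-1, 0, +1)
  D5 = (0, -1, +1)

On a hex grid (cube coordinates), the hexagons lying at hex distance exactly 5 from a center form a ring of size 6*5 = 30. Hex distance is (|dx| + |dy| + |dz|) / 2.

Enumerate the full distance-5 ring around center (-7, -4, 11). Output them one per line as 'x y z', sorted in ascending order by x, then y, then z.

Walk ring at distance 5 from (-7, -4, 11):
Start at center + D4*5 = (-12, -4, 16)
  hex 0: (-12, -4, 16)
  hex 1: (-11, -5, 16)
  hex 2: (-10, -6, 16)
  hex 3: (-9, -7, 16)
  hex 4: (-8, -8, 16)
  hex 5: (-7, -9, 16)
  hex 6: (-6, -9, 15)
  hex 7: (-5, -9, 14)
  hex 8: (-4, -9, 13)
  hex 9: (-3, -9, 12)
  hex 10: (-2, -9, 11)
  hex 11: (-2, -8, 10)
  hex 12: (-2, -7, 9)
  hex 13: (-2, -6, 8)
  hex 14: (-2, -5, 7)
  hex 15: (-2, -4, 6)
  hex 16: (-3, -3, 6)
  hex 17: (-4, -2, 6)
  hex 18: (-5, -1, 6)
  hex 19: (-6, 0, 6)
  hex 20: (-7, 1, 6)
  hex 21: (-8, 1, 7)
  hex 22: (-9, 1, 8)
  hex 23: (-10, 1, 9)
  hex 24: (-11, 1, 10)
  hex 25: (-12, 1, 11)
  hex 26: (-12, 0, 12)
  hex 27: (-12, -1, 13)
  hex 28: (-12, -2, 14)
  hex 29: (-12, -3, 15)
Sorted: 30 hexes.

Answer: -12 -4 16
-12 -3 15
-12 -2 14
-12 -1 13
-12 0 12
-12 1 11
-11 -5 16
-11 1 10
-10 -6 16
-10 1 9
-9 -7 16
-9 1 8
-8 -8 16
-8 1 7
-7 -9 16
-7 1 6
-6 -9 15
-6 0 6
-5 -9 14
-5 -1 6
-4 -9 13
-4 -2 6
-3 -9 12
-3 -3 6
-2 -9 11
-2 -8 10
-2 -7 9
-2 -6 8
-2 -5 7
-2 -4 6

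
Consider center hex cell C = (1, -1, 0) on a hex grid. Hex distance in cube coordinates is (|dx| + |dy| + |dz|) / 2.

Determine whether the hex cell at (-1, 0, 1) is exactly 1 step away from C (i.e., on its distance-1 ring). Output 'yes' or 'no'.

Answer: no

Derivation:
|px - cx| = |-1 - 1| = 2
|py - cy| = |0 - (-1)| = 1
|pz - cz| = |1 - 0| = 1
distance = (2+1+1)/2 = 4/2 = 2
radius = 1; distance != radius -> no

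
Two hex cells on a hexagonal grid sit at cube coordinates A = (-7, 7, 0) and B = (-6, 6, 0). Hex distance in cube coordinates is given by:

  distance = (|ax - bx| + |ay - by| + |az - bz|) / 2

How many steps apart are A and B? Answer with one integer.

Answer: 1

Derivation:
|ax - bx| = |-7 - (-6)| = 1
|ay - by| = |7 - 6| = 1
|az - bz| = |0 - 0| = 0
distance = (1 + 1 + 0) / 2 = 2 / 2 = 1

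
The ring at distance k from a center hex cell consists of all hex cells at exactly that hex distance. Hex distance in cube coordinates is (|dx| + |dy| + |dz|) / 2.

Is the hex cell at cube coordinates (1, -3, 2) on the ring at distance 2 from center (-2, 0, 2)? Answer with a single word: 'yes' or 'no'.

Answer: no

Derivation:
|px - cx| = |1 - (-2)| = 3
|py - cy| = |-3 - 0| = 3
|pz - cz| = |2 - 2| = 0
distance = (3+3+0)/2 = 6/2 = 3
radius = 2; distance != radius -> no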